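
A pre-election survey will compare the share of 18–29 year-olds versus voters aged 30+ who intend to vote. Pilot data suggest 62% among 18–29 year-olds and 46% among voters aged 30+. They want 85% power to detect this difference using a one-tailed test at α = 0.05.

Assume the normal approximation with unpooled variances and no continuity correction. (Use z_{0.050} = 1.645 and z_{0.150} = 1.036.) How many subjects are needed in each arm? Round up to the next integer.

n = 136 per group

n = (z_α + z_β)² · [p₁(1−p₁) + p₂(1−p₂)] / (p₁ − p₂)²
  = (1.645 + 1.036)² · (0.62·0.38 + 0.46·0.54) / (0.16)²
  = (2.681)² · (0.2356 + 0.2484) / 0.0256
  = 7.1878 · 0.4840 / 0.0256
  = 135.89
Round up → n = 136 per group.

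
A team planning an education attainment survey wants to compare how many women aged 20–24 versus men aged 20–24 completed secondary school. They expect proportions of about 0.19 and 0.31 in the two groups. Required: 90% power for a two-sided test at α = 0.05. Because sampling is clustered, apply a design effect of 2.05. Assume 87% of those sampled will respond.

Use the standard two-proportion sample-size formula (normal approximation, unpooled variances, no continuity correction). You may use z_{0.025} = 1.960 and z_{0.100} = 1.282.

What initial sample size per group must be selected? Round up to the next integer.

n = 633 per group

n = (z_{α/2} + z_β)² · [p₁(1−p₁) + p₂(1−p₂)] / (p₁ − p₂)²
  = (1.960 + 1.282)² · (0.19·0.81 + 0.31·0.69) / (-0.12)²
  = (3.242)² · (0.1539 + 0.2139) / 0.0144
  = 10.5106 · 0.3678 / 0.0144
  = 268.46
Design effect: 2.05 × 268.46 = 550.34.
Adjust for 87% response: 550.34 / 0.87 = 632.57.
Round up → n = 633 per group.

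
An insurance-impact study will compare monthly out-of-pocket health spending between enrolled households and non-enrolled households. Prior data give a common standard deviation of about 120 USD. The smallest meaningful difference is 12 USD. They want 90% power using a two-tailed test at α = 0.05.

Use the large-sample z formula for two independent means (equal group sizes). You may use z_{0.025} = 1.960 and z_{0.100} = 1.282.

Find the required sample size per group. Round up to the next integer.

n = (z_{α/2} + z_β)² · (σ₁² + σ₂²) / δ²
  = (1.960 + 1.282)² · (2·120² = 28800) / 12²
  = 10.5106 · 28800 / 144
  = 2102.11
Round up → n = 2103 per group.

n = 2103 per group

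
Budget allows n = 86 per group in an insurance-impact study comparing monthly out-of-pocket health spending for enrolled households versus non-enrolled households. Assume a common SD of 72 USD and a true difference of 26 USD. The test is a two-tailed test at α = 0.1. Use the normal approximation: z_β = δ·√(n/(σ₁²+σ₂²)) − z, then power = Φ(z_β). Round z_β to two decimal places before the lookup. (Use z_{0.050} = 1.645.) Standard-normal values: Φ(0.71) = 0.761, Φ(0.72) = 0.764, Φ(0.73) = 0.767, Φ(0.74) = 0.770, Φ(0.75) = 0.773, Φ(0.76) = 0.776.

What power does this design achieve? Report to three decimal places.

Power ≈ 0.764

z_β = δ·√(n/(σ₁²+σ₂²)) − z_{α/2}
    = 26 · √(86/10368) − 1.645
    = 26 · 0.09108 − 1.645
    = 2.3680 − 1.645 = 0.7230 → 0.72
Power = Φ(0.72) = 0.764.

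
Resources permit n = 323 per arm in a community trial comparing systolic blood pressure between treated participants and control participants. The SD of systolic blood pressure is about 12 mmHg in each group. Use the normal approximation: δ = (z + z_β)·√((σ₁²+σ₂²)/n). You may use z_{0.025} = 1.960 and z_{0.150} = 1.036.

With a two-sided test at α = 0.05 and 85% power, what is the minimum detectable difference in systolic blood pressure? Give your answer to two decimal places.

δ = (z_{α/2} + z_β) · √((σ₁²+σ₂²)/n)
  = (1.960 + 1.036) · √(288/323)
  = 2.996 · √0.89164
  = 2.996 · 0.9443
  = 2.8290

Minimum detectable difference ≈ 2.83 mmHg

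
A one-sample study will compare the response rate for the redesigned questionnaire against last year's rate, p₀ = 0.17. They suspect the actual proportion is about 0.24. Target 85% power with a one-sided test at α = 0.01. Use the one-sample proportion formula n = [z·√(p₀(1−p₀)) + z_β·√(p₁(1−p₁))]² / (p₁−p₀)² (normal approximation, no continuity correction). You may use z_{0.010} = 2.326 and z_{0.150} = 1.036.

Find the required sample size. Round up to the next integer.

n = 354

n = [z_α·√(p₀q₀) + z_β·√(p₁q₁)]² / (p₁ − p₀)²
  = [2.326·√(0.17·0.83) + 1.036·√(0.24·0.76)]² / (0.07)²
  = [2.326·0.3756 + 1.036·0.4271]² / 0.0049
  = [1.3162]² / 0.0049
  = 353.54
Round up → n = 354.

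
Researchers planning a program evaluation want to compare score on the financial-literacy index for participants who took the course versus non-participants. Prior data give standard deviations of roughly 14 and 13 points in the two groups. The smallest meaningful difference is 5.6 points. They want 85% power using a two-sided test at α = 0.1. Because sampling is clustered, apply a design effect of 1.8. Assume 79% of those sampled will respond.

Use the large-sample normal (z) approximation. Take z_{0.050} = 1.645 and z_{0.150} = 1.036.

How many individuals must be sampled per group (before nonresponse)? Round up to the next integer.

n = 191 per group

n = (z_{α/2} + z_β)² · (σ₁² + σ₂²) / δ²
  = (1.645 + 1.036)² · (14² + 13² = 365) / 5.6²
  = 7.1878 · 365 / 31.36
  = 83.66
Design effect: 1.8 × 83.66 = 150.59.
Adjust for 79% response: 150.59 / 0.79 = 190.61.
Round up → n = 191 per group.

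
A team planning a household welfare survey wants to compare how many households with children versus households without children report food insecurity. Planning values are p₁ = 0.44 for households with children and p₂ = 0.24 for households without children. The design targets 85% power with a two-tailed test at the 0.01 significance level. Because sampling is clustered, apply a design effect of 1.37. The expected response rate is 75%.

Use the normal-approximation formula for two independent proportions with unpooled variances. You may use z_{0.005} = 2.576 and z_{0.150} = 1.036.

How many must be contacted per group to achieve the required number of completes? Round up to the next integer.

n = (z_{α/2} + z_β)² · [p₁(1−p₁) + p₂(1−p₂)] / (p₁ − p₂)²
  = (2.576 + 1.036)² · (0.44·0.56 + 0.24·0.76) / (0.20)²
  = (3.612)² · (0.2464 + 0.1824) / 0.0400
  = 13.0465 · 0.4288 / 0.0400
  = 139.86
Design effect: 1.37 × 139.86 = 191.61.
Adjust for 75% response: 191.61 / 0.75 = 255.48.
Round up → n = 256 per group.

n = 256 per group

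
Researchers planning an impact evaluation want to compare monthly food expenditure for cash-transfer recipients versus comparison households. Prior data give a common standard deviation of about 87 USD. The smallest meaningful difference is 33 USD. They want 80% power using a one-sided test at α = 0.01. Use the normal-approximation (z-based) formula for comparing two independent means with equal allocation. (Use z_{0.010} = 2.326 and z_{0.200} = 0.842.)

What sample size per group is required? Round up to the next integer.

n = 140 per group

n = (z_α + z_β)² · (σ₁² + σ₂²) / δ²
  = (2.326 + 0.842)² · (2·87² = 15138) / 33²
  = 10.0362 · 15138 / 1089
  = 139.51
Round up → n = 140 per group.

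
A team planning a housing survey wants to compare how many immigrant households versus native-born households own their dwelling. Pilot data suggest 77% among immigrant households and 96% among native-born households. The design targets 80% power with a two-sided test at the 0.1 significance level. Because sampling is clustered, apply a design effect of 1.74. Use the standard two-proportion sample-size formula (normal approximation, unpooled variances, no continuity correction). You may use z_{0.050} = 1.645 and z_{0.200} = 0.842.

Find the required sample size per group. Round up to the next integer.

n = (z_{α/2} + z_β)² · [p₁(1−p₁) + p₂(1−p₂)] / (p₁ − p₂)²
  = (1.645 + 0.842)² · (0.77·0.23 + 0.96·0.04) / (-0.19)²
  = (2.487)² · (0.1771 + 0.0384) / 0.0361
  = 6.1852 · 0.2155 / 0.0361
  = 36.92
Design effect: 1.74 × 36.92 = 64.25.
Round up → n = 65 per group.

n = 65 per group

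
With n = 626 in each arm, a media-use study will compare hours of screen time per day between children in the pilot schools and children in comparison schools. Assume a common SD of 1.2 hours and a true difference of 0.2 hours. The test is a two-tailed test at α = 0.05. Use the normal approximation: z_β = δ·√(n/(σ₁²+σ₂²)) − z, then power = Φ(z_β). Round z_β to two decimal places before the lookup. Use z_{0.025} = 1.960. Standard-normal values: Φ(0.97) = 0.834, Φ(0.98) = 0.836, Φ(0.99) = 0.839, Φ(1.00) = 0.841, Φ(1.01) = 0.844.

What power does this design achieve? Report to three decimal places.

Power ≈ 0.839

z_β = δ·√(n/(σ₁²+σ₂²)) − z_{α/2}
    = 0.2 · √(626/2.88) − 1.960
    = 0.2 · 14.74317 − 1.960
    = 2.9486 − 1.960 = 0.9886 → 0.99
Power = Φ(0.99) = 0.839.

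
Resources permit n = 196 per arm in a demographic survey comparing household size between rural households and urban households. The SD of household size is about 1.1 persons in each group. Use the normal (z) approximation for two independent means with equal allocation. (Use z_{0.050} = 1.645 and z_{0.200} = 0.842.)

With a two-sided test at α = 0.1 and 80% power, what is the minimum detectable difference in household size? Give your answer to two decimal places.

Minimum detectable difference ≈ 0.28 persons

δ = (z_{α/2} + z_β) · √((σ₁²+σ₂²)/n)
  = (1.645 + 0.842) · √(2.42/196)
  = 2.487 · √0.01235
  = 2.487 · 0.1111
  = 0.2763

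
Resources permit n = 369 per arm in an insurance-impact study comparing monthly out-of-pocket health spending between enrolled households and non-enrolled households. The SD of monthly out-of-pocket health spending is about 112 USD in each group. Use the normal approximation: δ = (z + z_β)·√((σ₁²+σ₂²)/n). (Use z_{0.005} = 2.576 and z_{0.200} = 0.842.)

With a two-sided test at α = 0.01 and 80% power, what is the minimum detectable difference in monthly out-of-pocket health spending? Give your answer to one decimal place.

Minimum detectable difference ≈ 28.2 USD

δ = (z_{α/2} + z_β) · √((σ₁²+σ₂²)/n)
  = (2.576 + 0.842) · √(25088/369)
  = 3.418 · √67.9892
  = 3.418 · 8.2456
  = 28.1833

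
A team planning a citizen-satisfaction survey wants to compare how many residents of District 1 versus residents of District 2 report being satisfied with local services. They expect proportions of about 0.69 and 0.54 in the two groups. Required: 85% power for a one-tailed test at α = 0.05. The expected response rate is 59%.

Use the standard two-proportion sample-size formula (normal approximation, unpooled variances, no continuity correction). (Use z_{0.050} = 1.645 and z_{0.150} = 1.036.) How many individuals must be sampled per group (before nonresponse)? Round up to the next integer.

n = (z_α + z_β)² · [p₁(1−p₁) + p₂(1−p₂)] / (p₁ − p₂)²
  = (1.645 + 1.036)² · (0.69·0.31 + 0.54·0.46) / (0.15)²
  = (2.681)² · (0.2139 + 0.2484) / 0.0225
  = 7.1878 · 0.4623 / 0.0225
  = 147.68
Adjust for 59% response: 147.68 / 0.59 = 250.31.
Round up → n = 251 per group.

n = 251 per group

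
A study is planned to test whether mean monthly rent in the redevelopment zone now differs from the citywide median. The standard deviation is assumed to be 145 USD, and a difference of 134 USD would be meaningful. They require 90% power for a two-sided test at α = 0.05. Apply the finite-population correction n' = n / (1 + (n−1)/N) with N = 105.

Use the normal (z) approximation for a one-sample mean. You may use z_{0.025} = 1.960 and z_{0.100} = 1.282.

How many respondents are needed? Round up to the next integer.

n = (z_{α/2} + z_β)² · σ² / δ²
  = (1.960 + 1.282)² · 145² / 134²
  = 10.5106 · 21025 / 17956
  = 12.31
Finite-population correction (N = 105): 12.31 / (1 + (12.31 − 1)/105) = 11.11.
Round up → n = 12.

n = 12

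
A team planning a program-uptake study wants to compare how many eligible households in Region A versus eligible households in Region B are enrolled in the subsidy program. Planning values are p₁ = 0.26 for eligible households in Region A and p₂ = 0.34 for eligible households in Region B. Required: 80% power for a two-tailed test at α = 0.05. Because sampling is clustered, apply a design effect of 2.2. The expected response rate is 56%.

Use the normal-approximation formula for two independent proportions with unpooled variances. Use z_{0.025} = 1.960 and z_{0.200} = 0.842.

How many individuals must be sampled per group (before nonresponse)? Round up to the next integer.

n = (z_{α/2} + z_β)² · [p₁(1−p₁) + p₂(1−p₂)] / (p₁ − p₂)²
  = (1.960 + 0.842)² · (0.26·0.74 + 0.34·0.66) / (-0.08)²
  = (2.802)² · (0.1924 + 0.2244) / 0.0064
  = 7.8512 · 0.4168 / 0.0064
  = 511.31
Design effect: 2.2 × 511.31 = 1124.88.
Adjust for 56% response: 1124.88 / 0.56 = 2008.72.
Round up → n = 2009 per group.

n = 2009 per group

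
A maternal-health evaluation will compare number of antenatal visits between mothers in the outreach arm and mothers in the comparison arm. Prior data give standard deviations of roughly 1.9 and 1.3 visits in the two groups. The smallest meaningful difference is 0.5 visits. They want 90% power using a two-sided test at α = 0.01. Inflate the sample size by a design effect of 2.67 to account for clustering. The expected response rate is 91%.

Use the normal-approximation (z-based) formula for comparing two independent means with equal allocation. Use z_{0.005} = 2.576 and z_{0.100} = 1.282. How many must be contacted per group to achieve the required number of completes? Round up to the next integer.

n = (z_{α/2} + z_β)² · (σ₁² + σ₂²) / δ²
  = (2.576 + 1.282)² · (1.9² + 1.3² = 5.3) / 0.5²
  = 14.8842 · 5.3 / 0.25
  = 315.54
Design effect: 2.67 × 315.54 = 842.50.
Adjust for 91% response: 842.50 / 0.91 = 925.83.
Round up → n = 926 per group.

n = 926 per group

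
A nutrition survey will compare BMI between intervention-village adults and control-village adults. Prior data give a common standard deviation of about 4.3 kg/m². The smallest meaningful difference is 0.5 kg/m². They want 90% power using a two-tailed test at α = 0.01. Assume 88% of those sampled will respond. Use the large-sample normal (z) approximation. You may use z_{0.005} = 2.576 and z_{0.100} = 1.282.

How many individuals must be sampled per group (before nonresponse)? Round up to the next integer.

n = 2502 per group

n = (z_{α/2} + z_β)² · (σ₁² + σ₂²) / δ²
  = (2.576 + 1.282)² · (2·4.3² = 36.98) / 0.5²
  = 14.8842 · 36.98 / 0.25
  = 2201.67
Adjust for 88% response: 2201.67 / 0.88 = 2501.89.
Round up → n = 2502 per group.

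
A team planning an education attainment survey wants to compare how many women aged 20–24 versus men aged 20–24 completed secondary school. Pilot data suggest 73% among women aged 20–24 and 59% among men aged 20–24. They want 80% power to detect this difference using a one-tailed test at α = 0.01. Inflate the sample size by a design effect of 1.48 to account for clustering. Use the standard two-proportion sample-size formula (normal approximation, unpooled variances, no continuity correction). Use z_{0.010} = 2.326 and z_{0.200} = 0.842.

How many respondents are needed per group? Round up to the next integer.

n = 333 per group

n = (z_α + z_β)² · [p₁(1−p₁) + p₂(1−p₂)] / (p₁ − p₂)²
  = (2.326 + 0.842)² · (0.73·0.27 + 0.59·0.41) / (0.14)²
  = (3.168)² · (0.1971 + 0.2419) / 0.0196
  = 10.0362 · 0.4390 / 0.0196
  = 224.79
Design effect: 1.48 × 224.79 = 332.69.
Round up → n = 333 per group.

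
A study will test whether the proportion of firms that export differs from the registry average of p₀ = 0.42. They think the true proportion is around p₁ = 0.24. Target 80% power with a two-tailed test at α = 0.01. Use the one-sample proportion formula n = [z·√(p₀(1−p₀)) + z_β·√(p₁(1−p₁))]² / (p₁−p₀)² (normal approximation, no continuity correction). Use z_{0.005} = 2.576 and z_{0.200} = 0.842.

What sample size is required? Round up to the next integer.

n = 83

n = [z_{α/2}·√(p₀q₀) + z_β·√(p₁q₁)]² / (p₁ − p₀)²
  = [2.576·√(0.42·0.58) + 0.842·√(0.24·0.76)]² / (-0.18)²
  = [2.576·0.4936 + 0.842·0.4271]² / 0.0324
  = [1.6310]² / 0.0324
  = 82.10
Round up → n = 83.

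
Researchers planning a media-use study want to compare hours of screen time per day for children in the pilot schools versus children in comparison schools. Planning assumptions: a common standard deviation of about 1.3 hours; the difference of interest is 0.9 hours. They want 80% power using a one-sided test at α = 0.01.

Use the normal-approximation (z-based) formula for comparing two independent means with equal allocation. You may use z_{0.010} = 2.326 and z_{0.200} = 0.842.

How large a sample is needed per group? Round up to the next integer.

n = 42 per group

n = (z_α + z_β)² · (σ₁² + σ₂²) / δ²
  = (2.326 + 0.842)² · (2·1.3² = 3.38) / 0.9²
  = 10.0362 · 3.38 / 0.81
  = 41.88
Round up → n = 42 per group.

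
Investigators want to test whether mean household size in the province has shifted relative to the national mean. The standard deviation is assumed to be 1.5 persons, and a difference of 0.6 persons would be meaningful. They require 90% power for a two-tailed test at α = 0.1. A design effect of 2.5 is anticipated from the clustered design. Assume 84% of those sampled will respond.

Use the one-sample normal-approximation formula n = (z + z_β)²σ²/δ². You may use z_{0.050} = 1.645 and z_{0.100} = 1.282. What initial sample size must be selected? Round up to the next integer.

n = 160

n = (z_{α/2} + z_β)² · σ² / δ²
  = (1.645 + 1.282)² · 1.5² / 0.6²
  = 8.5673 · 2.25 / 0.36
  = 53.55
Design effect: 2.5 × 53.55 = 133.86.
Adjust for 84% response: 133.86 / 0.84 = 159.36.
Round up → n = 160.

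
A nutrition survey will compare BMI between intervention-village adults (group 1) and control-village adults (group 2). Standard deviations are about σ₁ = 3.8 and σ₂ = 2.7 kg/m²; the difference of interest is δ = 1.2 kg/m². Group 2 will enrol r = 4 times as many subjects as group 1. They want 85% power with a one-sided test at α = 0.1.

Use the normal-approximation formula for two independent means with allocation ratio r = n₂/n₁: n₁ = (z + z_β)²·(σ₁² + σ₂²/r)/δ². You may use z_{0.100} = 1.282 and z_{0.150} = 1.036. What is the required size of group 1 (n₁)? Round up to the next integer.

n₁ = (z_α + z_β)² · (σ₁² + σ₂²/r) / δ²
   = (1.282 + 1.036)² · (3.8² + 2.7²/4) / 1.2²
   = 5.3731 · (14.44 + 1.8225) / 1.44
   = 5.3731 · 16.2625 / 1.44
   = 60.68
Round up → n₁ = 61; n₂ = r·n₁ = 4 × 61 = 244.

n₁ = 61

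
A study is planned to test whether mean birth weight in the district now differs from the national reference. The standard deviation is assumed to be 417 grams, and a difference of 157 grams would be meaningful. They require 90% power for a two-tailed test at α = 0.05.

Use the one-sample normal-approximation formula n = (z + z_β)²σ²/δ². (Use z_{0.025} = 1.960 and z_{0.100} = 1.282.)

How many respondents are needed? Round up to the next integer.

n = (z_{α/2} + z_β)² · σ² / δ²
  = (1.960 + 1.282)² · 417² / 157²
  = 10.5106 · 173889 / 24649
  = 74.15
Round up → n = 75.

n = 75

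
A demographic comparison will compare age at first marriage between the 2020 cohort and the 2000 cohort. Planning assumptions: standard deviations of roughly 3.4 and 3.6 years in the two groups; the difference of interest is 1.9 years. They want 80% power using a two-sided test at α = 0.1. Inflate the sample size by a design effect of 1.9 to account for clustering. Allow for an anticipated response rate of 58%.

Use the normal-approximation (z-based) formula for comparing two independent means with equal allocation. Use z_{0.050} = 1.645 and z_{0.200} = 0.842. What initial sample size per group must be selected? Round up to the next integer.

n = 138 per group

n = (z_{α/2} + z_β)² · (σ₁² + σ₂²) / δ²
  = (1.645 + 0.842)² · (3.4² + 3.6² = 24.52) / 1.9²
  = 6.1852 · 24.52 / 3.61
  = 42.01
Design effect: 1.9 × 42.01 = 79.82.
Adjust for 58% response: 79.82 / 0.58 = 137.62.
Round up → n = 138 per group.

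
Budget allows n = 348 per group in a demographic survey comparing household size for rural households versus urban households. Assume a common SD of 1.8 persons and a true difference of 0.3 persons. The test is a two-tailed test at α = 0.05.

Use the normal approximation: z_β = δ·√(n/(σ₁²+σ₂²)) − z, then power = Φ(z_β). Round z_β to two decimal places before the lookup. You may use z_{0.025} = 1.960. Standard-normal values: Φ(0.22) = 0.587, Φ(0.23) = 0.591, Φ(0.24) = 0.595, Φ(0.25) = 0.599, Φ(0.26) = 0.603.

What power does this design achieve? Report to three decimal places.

z_β = δ·√(n/(σ₁²+σ₂²)) − z_{α/2}
    = 0.3 · √(348/6.48) − 1.960
    = 0.3 · 7.32828 − 1.960
    = 2.1985 − 1.960 = 0.2385 → 0.24
Power = Φ(0.24) = 0.595.

Power ≈ 0.595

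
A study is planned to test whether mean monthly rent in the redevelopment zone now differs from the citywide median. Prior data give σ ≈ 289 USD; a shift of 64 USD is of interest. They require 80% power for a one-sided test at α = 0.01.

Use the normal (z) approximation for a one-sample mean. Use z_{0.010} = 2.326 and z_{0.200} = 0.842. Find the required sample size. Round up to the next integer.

n = 205

n = (z_α + z_β)² · σ² / δ²
  = (2.326 + 0.842)² · 289² / 64²
  = 10.0362 · 83521 / 4096
  = 204.65
Round up → n = 205.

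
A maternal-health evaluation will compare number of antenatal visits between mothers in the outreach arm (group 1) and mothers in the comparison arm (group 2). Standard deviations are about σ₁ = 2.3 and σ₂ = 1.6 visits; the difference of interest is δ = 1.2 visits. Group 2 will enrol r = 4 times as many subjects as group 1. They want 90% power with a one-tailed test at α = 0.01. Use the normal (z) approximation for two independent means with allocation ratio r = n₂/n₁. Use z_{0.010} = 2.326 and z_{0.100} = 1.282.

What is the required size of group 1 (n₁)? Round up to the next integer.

n₁ = (z_α + z_β)² · (σ₁² + σ₂²/r) / δ²
   = (2.326 + 1.282)² · (2.3² + 1.6²/4) / 1.2²
   = 13.0177 · (5.29 + 0.64) / 1.44
   = 13.0177 · 5.93 / 1.44
   = 53.61
Round up → n₁ = 54; n₂ = r·n₁ = 4 × 54 = 216.

n₁ = 54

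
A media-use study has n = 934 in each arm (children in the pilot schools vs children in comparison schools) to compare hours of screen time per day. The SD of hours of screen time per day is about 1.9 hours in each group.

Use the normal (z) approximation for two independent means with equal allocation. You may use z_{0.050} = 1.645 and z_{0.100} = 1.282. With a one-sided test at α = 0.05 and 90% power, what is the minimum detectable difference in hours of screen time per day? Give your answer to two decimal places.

Minimum detectable difference ≈ 0.26 hours

δ = (z_α + z_β) · √((σ₁²+σ₂²)/n)
  = (1.645 + 1.282) · √(7.22/934)
  = 2.927 · √0.00773
  = 2.927 · 0.0879
  = 0.2573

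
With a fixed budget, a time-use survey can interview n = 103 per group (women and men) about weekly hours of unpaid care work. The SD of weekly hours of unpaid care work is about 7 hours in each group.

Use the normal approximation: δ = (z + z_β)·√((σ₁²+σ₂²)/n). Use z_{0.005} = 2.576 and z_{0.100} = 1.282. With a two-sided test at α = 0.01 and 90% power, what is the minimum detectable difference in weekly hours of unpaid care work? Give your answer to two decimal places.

δ = (z_{α/2} + z_β) · √((σ₁²+σ₂²)/n)
  = (2.576 + 1.282) · √(98/103)
  = 3.858 · √0.95146
  = 3.858 · 0.9754
  = 3.7632

Minimum detectable difference ≈ 3.76 hours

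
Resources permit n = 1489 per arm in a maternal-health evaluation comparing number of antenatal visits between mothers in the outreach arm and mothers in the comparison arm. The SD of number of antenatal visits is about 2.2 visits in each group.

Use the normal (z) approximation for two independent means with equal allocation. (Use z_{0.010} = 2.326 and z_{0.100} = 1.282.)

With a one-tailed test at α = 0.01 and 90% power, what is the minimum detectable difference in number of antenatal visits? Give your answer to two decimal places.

Minimum detectable difference ≈ 0.29 visits

δ = (z_α + z_β) · √((σ₁²+σ₂²)/n)
  = (2.326 + 1.282) · √(9.68/1489)
  = 3.608 · √0.0065
  = 3.608 · 0.0806
  = 0.2909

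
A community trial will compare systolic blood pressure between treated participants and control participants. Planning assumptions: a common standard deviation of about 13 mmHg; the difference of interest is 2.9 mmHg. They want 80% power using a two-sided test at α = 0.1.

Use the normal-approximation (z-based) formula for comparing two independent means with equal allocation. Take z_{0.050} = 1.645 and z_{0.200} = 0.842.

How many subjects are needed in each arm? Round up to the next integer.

n = (z_{α/2} + z_β)² · (σ₁² + σ₂²) / δ²
  = (1.645 + 0.842)² · (2·13² = 338) / 2.9²
  = 6.1852 · 338 / 8.41
  = 248.58
Round up → n = 249 per group.

n = 249 per group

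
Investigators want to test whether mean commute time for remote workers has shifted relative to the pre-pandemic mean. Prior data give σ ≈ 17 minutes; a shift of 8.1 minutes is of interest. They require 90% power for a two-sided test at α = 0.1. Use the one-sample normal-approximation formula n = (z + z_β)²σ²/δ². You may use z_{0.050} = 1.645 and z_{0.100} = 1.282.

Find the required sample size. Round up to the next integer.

n = (z_{α/2} + z_β)² · σ² / δ²
  = (1.645 + 1.282)² · 17² / 8.1²
  = 8.5673 · 289 / 65.61
  = 37.74
Round up → n = 38.

n = 38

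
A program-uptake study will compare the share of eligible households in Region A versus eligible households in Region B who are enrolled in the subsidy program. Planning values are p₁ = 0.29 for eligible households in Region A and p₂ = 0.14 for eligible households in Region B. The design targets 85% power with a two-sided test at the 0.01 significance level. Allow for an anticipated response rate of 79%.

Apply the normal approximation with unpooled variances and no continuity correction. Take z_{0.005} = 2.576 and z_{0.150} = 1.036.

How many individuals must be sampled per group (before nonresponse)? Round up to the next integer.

n = 240 per group

n = (z_{α/2} + z_β)² · [p₁(1−p₁) + p₂(1−p₂)] / (p₁ − p₂)²
  = (2.576 + 1.036)² · (0.29·0.71 + 0.14·0.86) / (0.15)²
  = (3.612)² · (0.2059 + 0.1204) / 0.0225
  = 13.0465 · 0.3263 / 0.0225
  = 189.20
Adjust for 79% response: 189.20 / 0.79 = 239.50.
Round up → n = 240 per group.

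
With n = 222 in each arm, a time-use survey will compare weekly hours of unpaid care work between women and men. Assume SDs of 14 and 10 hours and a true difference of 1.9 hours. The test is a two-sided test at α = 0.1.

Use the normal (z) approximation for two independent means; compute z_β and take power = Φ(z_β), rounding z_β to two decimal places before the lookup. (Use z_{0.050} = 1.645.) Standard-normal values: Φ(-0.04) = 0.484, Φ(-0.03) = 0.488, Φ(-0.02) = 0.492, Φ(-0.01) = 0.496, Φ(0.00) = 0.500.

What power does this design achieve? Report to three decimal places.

z_β = δ·√(n/(σ₁²+σ₂²)) − z_{α/2}
    = 1.9 · √(222/296) − 1.645
    = 1.9 · 0.86603 − 1.645
    = 1.6454 − 1.645 = 0.0004 → 0.00
Power = Φ(0.00) = 0.500.

Power ≈ 0.500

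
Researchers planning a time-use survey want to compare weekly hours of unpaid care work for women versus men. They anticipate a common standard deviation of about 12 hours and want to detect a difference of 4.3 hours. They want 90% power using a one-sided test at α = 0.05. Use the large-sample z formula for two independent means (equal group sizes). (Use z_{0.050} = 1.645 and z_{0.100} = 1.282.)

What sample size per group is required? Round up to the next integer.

n = 134 per group

n = (z_α + z_β)² · (σ₁² + σ₂²) / δ²
  = (1.645 + 1.282)² · (2·12² = 288) / 4.3²
  = 8.5673 · 288 / 18.49
  = 133.44
Round up → n = 134 per group.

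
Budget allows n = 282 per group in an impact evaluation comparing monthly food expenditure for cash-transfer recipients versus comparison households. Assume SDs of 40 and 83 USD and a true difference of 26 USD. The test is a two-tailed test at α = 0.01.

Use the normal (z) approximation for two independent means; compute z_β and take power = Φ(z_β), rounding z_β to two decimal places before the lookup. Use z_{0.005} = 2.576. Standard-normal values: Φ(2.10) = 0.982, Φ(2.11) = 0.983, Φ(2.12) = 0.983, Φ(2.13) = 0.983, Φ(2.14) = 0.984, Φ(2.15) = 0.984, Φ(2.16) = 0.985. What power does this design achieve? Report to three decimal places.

z_β = δ·√(n/(σ₁²+σ₂²)) − z_{α/2}
    = 26 · √(282/8489) − 2.576
    = 26 · 0.18226 − 2.576
    = 4.7388 − 2.576 = 2.1628 → 2.16
Power = Φ(2.16) = 0.985.

Power ≈ 0.985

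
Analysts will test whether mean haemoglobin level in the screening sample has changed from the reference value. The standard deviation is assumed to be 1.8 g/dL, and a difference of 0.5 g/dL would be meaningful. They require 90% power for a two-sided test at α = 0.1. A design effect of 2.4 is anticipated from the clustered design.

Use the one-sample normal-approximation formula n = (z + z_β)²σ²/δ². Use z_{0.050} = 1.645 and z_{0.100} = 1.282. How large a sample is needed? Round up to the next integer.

n = (z_{α/2} + z_β)² · σ² / δ²
  = (1.645 + 1.282)² · 1.8² / 0.5²
  = 8.5673 · 3.24 / 0.25
  = 111.03
Design effect: 2.4 × 111.03 = 266.48.
Round up → n = 267.

n = 267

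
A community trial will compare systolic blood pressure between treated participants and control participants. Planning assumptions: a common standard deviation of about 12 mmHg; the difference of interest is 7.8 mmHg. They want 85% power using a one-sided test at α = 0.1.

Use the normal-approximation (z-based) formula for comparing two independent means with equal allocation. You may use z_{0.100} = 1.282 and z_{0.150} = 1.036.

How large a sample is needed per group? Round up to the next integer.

n = 26 per group

n = (z_α + z_β)² · (σ₁² + σ₂²) / δ²
  = (1.282 + 1.036)² · (2·12² = 288) / 7.8²
  = 5.3731 · 288 / 60.84
  = 25.43
Round up → n = 26 per group.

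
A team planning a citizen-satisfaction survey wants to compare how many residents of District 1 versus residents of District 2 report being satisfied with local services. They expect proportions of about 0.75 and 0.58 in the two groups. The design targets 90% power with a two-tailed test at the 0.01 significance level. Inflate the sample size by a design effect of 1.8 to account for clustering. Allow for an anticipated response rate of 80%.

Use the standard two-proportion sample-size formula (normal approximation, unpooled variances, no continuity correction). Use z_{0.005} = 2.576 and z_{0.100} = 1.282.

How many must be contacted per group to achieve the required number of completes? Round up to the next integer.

n = (z_{α/2} + z_β)² · [p₁(1−p₁) + p₂(1−p₂)] / (p₁ − p₂)²
  = (2.576 + 1.282)² · (0.75·0.25 + 0.58·0.42) / (0.17)²
  = (3.858)² · (0.1875 + 0.2436) / 0.0289
  = 14.8842 · 0.4311 / 0.0289
  = 222.03
Design effect: 1.8 × 222.03 = 399.65.
Adjust for 80% response: 399.65 / 0.80 = 499.56.
Round up → n = 500 per group.

n = 500 per group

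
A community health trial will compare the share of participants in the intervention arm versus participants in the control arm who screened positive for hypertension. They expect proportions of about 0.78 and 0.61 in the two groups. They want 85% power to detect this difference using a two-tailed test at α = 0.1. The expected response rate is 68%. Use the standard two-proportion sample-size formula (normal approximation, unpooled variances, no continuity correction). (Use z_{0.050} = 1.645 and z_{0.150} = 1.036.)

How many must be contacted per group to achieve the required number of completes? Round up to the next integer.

n = 150 per group

n = (z_{α/2} + z_β)² · [p₁(1−p₁) + p₂(1−p₂)] / (p₁ − p₂)²
  = (1.645 + 1.036)² · (0.78·0.22 + 0.61·0.39) / (0.17)²
  = (2.681)² · (0.1716 + 0.2379) / 0.0289
  = 7.1878 · 0.4095 / 0.0289
  = 101.85
Adjust for 68% response: 101.85 / 0.68 = 149.78.
Round up → n = 150 per group.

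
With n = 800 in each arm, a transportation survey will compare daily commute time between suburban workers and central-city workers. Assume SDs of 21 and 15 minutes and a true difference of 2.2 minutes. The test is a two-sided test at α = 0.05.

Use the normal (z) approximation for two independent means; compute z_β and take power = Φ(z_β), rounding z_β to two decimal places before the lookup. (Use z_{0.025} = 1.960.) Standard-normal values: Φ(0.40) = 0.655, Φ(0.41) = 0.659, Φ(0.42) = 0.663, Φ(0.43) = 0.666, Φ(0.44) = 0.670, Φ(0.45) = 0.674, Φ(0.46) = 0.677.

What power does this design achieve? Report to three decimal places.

Power ≈ 0.674

z_β = δ·√(n/(σ₁²+σ₂²)) − z_{α/2}
    = 2.2 · √(800/666) − 1.960
    = 2.2 · 1.09599 − 1.960
    = 2.4112 − 1.960 = 0.4512 → 0.45
Power = Φ(0.45) = 0.674.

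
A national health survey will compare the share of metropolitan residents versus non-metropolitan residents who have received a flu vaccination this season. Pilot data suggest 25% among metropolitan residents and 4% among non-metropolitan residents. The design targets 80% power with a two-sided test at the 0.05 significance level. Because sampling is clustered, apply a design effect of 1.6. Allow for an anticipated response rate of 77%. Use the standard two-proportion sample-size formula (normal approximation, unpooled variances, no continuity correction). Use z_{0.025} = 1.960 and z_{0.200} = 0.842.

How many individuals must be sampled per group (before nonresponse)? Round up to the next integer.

n = 84 per group

n = (z_{α/2} + z_β)² · [p₁(1−p₁) + p₂(1−p₂)] / (p₁ − p₂)²
  = (1.960 + 0.842)² · (0.25·0.75 + 0.04·0.96) / (0.21)²
  = (2.802)² · (0.1875 + 0.0384) / 0.0441
  = 7.8512 · 0.2259 / 0.0441
  = 40.22
Design effect: 1.6 × 40.22 = 64.35.
Adjust for 77% response: 64.35 / 0.77 = 83.57.
Round up → n = 84 per group.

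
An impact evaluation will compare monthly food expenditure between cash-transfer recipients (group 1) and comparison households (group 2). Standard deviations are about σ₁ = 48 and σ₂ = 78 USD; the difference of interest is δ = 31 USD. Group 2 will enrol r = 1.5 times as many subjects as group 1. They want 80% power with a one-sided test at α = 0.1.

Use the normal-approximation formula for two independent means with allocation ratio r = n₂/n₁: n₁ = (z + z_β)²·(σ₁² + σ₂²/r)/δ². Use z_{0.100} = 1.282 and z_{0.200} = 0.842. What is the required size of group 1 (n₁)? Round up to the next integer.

n₁ = 30

n₁ = (z_α + z_β)² · (σ₁² + σ₂²/r) / δ²
   = (1.282 + 0.842)² · (48² + 78²/1.5) / 31²
   = 4.5114 · (2304 + 4056) / 961
   = 4.5114 · 6360 / 961
   = 29.86
Round up → n₁ = 30; n₂ = r·n₁ = 1.5 × 30 = 45.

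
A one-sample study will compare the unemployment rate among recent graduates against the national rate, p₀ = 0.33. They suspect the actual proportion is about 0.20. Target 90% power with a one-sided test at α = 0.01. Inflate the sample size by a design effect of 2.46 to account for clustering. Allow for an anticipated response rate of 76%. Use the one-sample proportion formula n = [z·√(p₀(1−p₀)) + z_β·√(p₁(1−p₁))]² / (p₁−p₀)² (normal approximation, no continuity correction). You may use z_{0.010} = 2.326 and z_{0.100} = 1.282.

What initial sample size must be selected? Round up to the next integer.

n = [z_α·√(p₀q₀) + z_β·√(p₁q₁)]² / (p₁ − p₀)²
  = [2.326·√(0.33·0.67) + 1.282·√(0.20·0.80)]² / (-0.13)²
  = [2.326·0.4702 + 1.282·0.4000]² / 0.0169
  = [1.6065]² / 0.0169
  = 152.72
Design effect: 2.46 × 152.72 = 375.68.
Adjust for 76% response: 375.68 / 0.76 = 494.32.
Round up → n = 495.

n = 495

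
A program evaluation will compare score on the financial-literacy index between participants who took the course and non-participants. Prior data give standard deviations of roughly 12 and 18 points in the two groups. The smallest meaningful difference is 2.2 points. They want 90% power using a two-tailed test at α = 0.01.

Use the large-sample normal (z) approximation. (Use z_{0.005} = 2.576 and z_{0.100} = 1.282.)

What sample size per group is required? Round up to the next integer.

n = (z_{α/2} + z_β)² · (σ₁² + σ₂²) / δ²
  = (2.576 + 1.282)² · (12² + 18² = 468) / 2.2²
  = 14.8842 · 468 / 4.84
  = 1439.21
Round up → n = 1440 per group.

n = 1440 per group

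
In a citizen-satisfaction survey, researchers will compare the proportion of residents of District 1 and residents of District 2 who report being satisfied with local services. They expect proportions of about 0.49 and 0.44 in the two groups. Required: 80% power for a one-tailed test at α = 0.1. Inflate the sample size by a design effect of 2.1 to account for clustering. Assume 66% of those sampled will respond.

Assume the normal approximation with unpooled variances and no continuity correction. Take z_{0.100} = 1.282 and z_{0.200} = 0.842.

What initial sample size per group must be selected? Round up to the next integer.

n = 2850 per group

n = (z_α + z_β)² · [p₁(1−p₁) + p₂(1−p₂)] / (p₁ − p₂)²
  = (1.282 + 0.842)² · (0.49·0.51 + 0.44·0.56) / (0.05)²
  = (2.124)² · (0.2499 + 0.2464) / 0.0025
  = 4.5114 · 0.4963 / 0.0025
  = 895.60
Design effect: 2.1 × 895.60 = 1880.76.
Adjust for 66% response: 1880.76 / 0.66 = 2849.63.
Round up → n = 2850 per group.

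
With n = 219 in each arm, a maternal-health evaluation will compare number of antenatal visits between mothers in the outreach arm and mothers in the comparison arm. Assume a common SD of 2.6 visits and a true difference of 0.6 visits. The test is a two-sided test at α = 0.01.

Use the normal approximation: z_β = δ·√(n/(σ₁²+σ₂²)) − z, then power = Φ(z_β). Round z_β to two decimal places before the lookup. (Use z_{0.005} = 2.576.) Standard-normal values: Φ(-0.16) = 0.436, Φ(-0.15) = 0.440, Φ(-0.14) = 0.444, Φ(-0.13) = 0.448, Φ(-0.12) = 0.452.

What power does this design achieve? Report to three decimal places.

z_β = δ·√(n/(σ₁²+σ₂²)) − z_{α/2}
    = 0.6 · √(219/13.52) − 2.576
    = 0.6 · 4.02470 − 2.576
    = 2.4148 − 2.576 = -0.1612 → -0.16
Power = Φ(-0.16) = 0.436.

Power ≈ 0.436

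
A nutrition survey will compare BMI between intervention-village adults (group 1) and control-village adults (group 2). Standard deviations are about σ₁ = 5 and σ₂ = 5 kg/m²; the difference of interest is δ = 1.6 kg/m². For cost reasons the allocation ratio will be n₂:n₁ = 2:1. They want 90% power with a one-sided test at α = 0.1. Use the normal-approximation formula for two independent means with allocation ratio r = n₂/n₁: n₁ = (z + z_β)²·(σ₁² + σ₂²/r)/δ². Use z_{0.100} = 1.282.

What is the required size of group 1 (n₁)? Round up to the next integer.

n₁ = (z_α + z_β)² · (σ₁² + σ₂²/r) / δ²
   = (1.282 + 1.282)² · (5² + 5²/2) / 1.6²
   = 6.5741 · (25 + 12.5) / 2.56
   = 6.5741 · 37.5 / 2.56
   = 96.30
Round up → n₁ = 97; n₂ = r·n₁ = 2 × 97 = 194.

n₁ = 97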